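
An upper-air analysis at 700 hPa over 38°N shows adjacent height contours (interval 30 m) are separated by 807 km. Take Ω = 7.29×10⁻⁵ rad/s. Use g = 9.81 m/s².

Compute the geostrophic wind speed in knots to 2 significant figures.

7.9 knots

Coriolis parameter at 38°N:
f = 2Ω sin φ = 2 × 7.29×10⁻⁵ × sin 38° = 8.98×10⁻⁵ s⁻¹
Height gradient: |∂Z/∂n| = 30 m / 807000 m = 3.72×10⁻⁵
On a pressure surface, geostrophic balance gives V_g = (g/f)|∂Z/∂n|:
V_g = 9.81 × 3.72×10⁻⁵ / 8.98×10⁻⁵ = 4.06 m/s
Converting: 4.06 m/s × 1.944 = 7.9 knots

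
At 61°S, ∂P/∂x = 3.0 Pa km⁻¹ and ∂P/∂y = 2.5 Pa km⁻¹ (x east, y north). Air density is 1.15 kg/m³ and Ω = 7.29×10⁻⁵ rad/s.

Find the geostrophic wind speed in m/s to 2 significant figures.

27 m/s

Coriolis parameter at 61°S:
f = 2Ω sin φ = 2 × 7.29×10⁻⁵ × sin 61° = 1.28×10⁻⁴ s⁻¹
In the Southern Hemisphere f is negative: f = −1.28×10⁻⁴ s⁻¹.
Component geostrophic relations (x east, y north):
u_g = −(1/(fρ)) ∂P/∂y,  v_g = (1/(fρ)) ∂P/∂x
u_g = −(2.5×10⁻³)/(−1.28×10⁻⁴ × 1.15) = 17.0 m/s;  v_g = (3.0×10⁻³)/(−1.28×10⁻⁴ × 1.15) = −20.5 m/s
|V_g| = √(u_g² + v_g²) = 26.6 m/s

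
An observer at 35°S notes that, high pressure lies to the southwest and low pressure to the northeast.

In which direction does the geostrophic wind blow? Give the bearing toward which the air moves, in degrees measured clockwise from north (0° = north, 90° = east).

The pressure-gradient force points toward the northeast (bearing 045°).
Geostrophic balance: in the Southern Hemisphere the Coriolis force deflects motion to the left, so the geostrophic wind blows 90° to the left of the pressure-gradient force (low pressure on the right).
Rotating 045° by 90° counterclockwise gives 315° — the wind blows toward the northwest.

315°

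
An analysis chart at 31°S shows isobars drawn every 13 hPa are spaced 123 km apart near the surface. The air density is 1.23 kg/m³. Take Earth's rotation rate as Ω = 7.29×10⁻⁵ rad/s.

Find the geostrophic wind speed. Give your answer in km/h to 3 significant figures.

412 km/h

Coriolis parameter at 31°S:
f = 2Ω sin φ = 2 × 7.29×10⁻⁵ × sin 31° = 7.51×10⁻⁵ s⁻¹
Pressure gradient: |∂P/∂n| = 1300 Pa / 123000 m = 1.06×10⁻² Pa/m
Geostrophic balance (pressure-gradient force = Coriolis force):
V_g = (1/(fρ)) |∂P/∂n| = 1.06×10⁻² / (7.51×10⁻⁵ × 1.23) = 114 m/s
Converting: 114 m/s × 3.6 = 412 km/h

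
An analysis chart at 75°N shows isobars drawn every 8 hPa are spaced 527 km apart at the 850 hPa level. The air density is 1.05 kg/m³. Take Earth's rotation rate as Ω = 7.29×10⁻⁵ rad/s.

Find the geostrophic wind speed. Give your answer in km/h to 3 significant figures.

37.0 km/h

Coriolis parameter at 75°N:
f = 2Ω sin φ = 2 × 7.29×10⁻⁵ × sin 75° = 1.41×10⁻⁴ s⁻¹
Pressure gradient: |∂P/∂n| = 800 Pa / 527000 m = 1.52×10⁻³ Pa/m
Geostrophic balance (pressure-gradient force = Coriolis force):
V_g = (1/(fρ)) |∂P/∂n| = 1.52×10⁻³ / (1.41×10⁻⁴ × 1.05) = 10.3 m/s
Converting: 10.3 m/s × 3.6 = 37.0 km/h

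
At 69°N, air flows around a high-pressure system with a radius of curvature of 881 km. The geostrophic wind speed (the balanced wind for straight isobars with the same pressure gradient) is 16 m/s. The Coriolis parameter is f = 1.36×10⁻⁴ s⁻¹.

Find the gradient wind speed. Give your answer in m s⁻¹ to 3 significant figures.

Around a high, pressure-gradient force acts outward with centrifugal, so Coriolis balances both:
fV = (1/ρ)|∂P/∂n| + V²/R  →  V² − fR·V + fR·V_g = 0
With fR = 1.36×10⁻⁴ × 881×10³ m = 120 m/s:
V = [fR − √((fR)² − 4 fR V_g)]/2 = [120 − √(120² − 4×120×16)]/2 = 19 m/s
Supergeostrophic (V > V_g = 16 m/s), as expected around a high.

19.0 m s⁻¹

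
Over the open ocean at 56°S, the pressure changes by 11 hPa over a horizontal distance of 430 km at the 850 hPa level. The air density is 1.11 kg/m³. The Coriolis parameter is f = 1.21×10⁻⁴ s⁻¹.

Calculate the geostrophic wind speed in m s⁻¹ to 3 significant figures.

19.0 m s⁻¹

Pressure gradient: |∂P/∂n| = 1100 Pa / 430000 m = 2.56×10⁻³ Pa/m
Geostrophic balance (pressure-gradient force = Coriolis force):
V_g = (1/(fρ)) |∂P/∂n| = 2.56×10⁻³ / (1.21×10⁻⁴ × 1.11) = 19.0 m/s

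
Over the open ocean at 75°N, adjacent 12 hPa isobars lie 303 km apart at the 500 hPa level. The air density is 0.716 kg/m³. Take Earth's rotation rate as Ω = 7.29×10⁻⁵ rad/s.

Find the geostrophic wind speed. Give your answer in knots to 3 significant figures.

Coriolis parameter at 75°N:
f = 2Ω sin φ = 2 × 7.29×10⁻⁵ × sin 75° = 1.41×10⁻⁴ s⁻¹
Pressure gradient: |∂P/∂n| = 1200 Pa / 303000 m = 3.96×10⁻³ Pa/m
Geostrophic balance (pressure-gradient force = Coriolis force):
V_g = (1/(fρ)) |∂P/∂n| = 3.96×10⁻³ / (1.41×10⁻⁴ × 0.716) = 39.3 m/s
Converting: 39.3 m/s × 1.944 = 76.3 knots

76.3 knots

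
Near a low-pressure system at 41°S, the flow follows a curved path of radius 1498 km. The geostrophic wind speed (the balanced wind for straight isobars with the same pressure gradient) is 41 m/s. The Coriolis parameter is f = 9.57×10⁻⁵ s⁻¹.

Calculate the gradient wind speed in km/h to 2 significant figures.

120 km/h

Around a low, centrifugal force acts outward with Coriolis, so pressure-gradient force balances both:
(1/ρ)|∂P/∂n| = fV + V²/R  →  V² + fR·V − fR·V_g = 0
With fR = 9.57×10⁻⁵ × 1498×10³ m = 143 m/s:
V = [−fR + √((fR)² + 4 fR V_g)]/2 = [−143 + √(143² + 4×143×41)]/2 = 33.3 m/s
Subgeostrophic (V < V_g = 41 m/s), as expected around a low.
Converting: 33.3 m/s × 3.6 = 120 km/h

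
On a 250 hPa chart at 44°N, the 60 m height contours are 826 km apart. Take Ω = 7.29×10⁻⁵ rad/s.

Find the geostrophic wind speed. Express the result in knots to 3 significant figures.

13.7 knots

Coriolis parameter at 44°N:
f = 2Ω sin φ = 2 × 7.29×10⁻⁵ × sin 44° = 1.01×10⁻⁴ s⁻¹
Height gradient: |∂Z/∂n| = 60 m / 826000 m = 7.26×10⁻⁵
On a pressure surface, geostrophic balance gives V_g = (g/f)|∂Z/∂n|:
V_g = 9.81 × 7.26×10⁻⁵ / 1.01×10⁻⁴ = 7.04 m/s
Converting: 7.04 m/s × 1.944 = 13.7 knots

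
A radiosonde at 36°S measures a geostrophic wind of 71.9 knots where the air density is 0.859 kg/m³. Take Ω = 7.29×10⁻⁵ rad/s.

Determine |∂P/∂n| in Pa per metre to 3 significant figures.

Coriolis parameter at 36°S:
f = 2Ω sin φ = 2 × 7.29×10⁻⁵ × sin 36° = 8.57×10⁻⁵ s⁻¹
Wind speed in SI: 71.9 knots = 37.0 m/s
Geostrophic balance rearranged: |∂P/∂n| = f ρ V_g
|∂P/∂n| = 8.57×10⁻⁵ × 0.859 × 37.0 = 2.72×10⁻³ Pa/m

2.72×10⁻³ Pa/m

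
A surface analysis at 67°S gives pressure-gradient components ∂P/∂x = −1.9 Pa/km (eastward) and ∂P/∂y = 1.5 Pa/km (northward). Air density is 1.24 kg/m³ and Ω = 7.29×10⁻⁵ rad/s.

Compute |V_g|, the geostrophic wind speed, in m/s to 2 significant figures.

Coriolis parameter at 67°S:
f = 2Ω sin φ = 2 × 7.29×10⁻⁵ × sin 67° = 1.34×10⁻⁴ s⁻¹
In the Southern Hemisphere f is negative: f = −1.34×10⁻⁴ s⁻¹.
Component geostrophic relations (x east, y north):
u_g = −(1/(fρ)) ∂P/∂y,  v_g = (1/(fρ)) ∂P/∂x
u_g = −(1.5×10⁻³)/(−1.34×10⁻⁴ × 1.24) = 9.01 m/s;  v_g = (−1.9×10⁻³)/(−1.34×10⁻⁴ × 1.24) = 11.4 m/s
|V_g| = √(u_g² + v_g²) = 14.5 m/s

15 m/s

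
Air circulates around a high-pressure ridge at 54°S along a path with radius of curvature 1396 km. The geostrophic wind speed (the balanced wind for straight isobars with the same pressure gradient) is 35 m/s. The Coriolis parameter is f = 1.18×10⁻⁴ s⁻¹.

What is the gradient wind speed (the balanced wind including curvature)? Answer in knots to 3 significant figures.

98.1 knots

Around a high, pressure-gradient force acts outward with centrifugal, so Coriolis balances both:
fV = (1/ρ)|∂P/∂n| + V²/R  →  V² − fR·V + fR·V_g = 0
With fR = 1.18×10⁻⁴ × 1396×10³ m = 165 m/s:
V = [fR − √((fR)² − 4 fR V_g)]/2 = [165 − √(165² − 4×165×35)]/2 = 50.5 m/s
Supergeostrophic (V > V_g = 35 m/s), as expected around a high.
Converting: 50.5 m/s × 1.944 = 98.1 knots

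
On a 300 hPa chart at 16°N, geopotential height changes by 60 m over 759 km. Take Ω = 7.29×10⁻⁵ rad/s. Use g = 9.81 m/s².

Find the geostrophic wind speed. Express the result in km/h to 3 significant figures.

69.5 km/h

Coriolis parameter at 16°N:
f = 2Ω sin φ = 2 × 7.29×10⁻⁵ × sin 16° = 4.02×10⁻⁵ s⁻¹
Height gradient: |∂Z/∂n| = 60 m / 759000 m = 7.91×10⁻⁵
On a pressure surface, geostrophic balance gives V_g = (g/f)|∂Z/∂n|:
V_g = 9.81 × 7.91×10⁻⁵ / 4.02×10⁻⁵ = 19.3 m/s
Converting: 19.3 m/s × 3.6 = 69.5 km/h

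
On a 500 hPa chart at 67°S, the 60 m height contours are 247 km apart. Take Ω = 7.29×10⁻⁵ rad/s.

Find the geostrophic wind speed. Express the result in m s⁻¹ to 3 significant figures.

Coriolis parameter at 67°S:
f = 2Ω sin φ = 2 × 7.29×10⁻⁵ × sin 67° = 1.34×10⁻⁴ s⁻¹
Height gradient: |∂Z/∂n| = 60 m / 247000 m = 2.43×10⁻⁴
On a pressure surface, geostrophic balance gives V_g = (g/f)|∂Z/∂n|:
V_g = 9.81 × 2.43×10⁻⁴ / 1.34×10⁻⁴ = 17.8 m/s

17.8 m s⁻¹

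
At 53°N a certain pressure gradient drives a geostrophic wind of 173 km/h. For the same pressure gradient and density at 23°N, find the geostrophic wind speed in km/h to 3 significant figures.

354 km/h

With the same pressure gradient and density, V_g ∝ 1/f ∝ 1/sin φ.
V₂ = V₁ · sin φ₁ / sin φ₂ = 173 × sin 53° / sin 23°
V₂ = 173 × 0.7986/0.3907 = 354 km/h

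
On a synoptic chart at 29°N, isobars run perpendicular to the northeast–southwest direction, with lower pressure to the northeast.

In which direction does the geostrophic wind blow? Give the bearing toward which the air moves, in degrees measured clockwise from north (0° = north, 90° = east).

135°

The pressure-gradient force points toward the northeast (bearing 045°).
Geostrophic balance: in the Northern Hemisphere the Coriolis force deflects motion to the right, so the geostrophic wind blows 90° to the right of the pressure-gradient force (low pressure on the left).
Rotating 045° by 90° clockwise gives 135° — the wind blows toward the southeast.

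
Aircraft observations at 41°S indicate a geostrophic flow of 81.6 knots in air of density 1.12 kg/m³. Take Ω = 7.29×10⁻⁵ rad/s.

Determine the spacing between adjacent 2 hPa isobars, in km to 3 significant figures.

Coriolis parameter at 41°S:
f = 2Ω sin φ = 2 × 7.29×10⁻⁵ × sin 41° = 9.57×10⁻⁵ s⁻¹
Wind speed in SI: 81.6 knots = 42.0 m/s
Geostrophic balance rearranged: |∂P/∂n| = f ρ V_g
|∂P/∂n| = 9.57×10⁻⁵ × 1.12 × 42.0 = 4.50×10⁻³ Pa/m
Isobar spacing: Δn = ΔP/|∂P/∂n| = 200 Pa / 4.50×10⁻³ Pa/m = 44472 m ≈ 44.5 km

44.5 km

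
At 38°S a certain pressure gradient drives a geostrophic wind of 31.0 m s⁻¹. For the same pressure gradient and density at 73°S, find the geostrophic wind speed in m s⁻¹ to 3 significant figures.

20.0 m s⁻¹

With the same pressure gradient and density, V_g ∝ 1/f ∝ 1/sin φ.
V₂ = V₁ · sin φ₁ / sin φ₂ = 31.0 × sin 38° / sin 73°
V₂ = 31.0 × 0.6157/0.9563 = 20.0 m s⁻¹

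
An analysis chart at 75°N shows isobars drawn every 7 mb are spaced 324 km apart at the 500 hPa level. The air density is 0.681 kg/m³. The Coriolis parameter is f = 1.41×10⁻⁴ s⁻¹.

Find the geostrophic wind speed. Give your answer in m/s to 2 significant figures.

23 m/s

Pressure gradient: |∂P/∂n| = 700 Pa / 324000 m = 2.16×10⁻³ Pa/m
Geostrophic balance (pressure-gradient force = Coriolis force):
V_g = (1/(fρ)) |∂P/∂n| = 2.16×10⁻³ / (1.41×10⁻⁴ × 0.681) = 22.5 m/s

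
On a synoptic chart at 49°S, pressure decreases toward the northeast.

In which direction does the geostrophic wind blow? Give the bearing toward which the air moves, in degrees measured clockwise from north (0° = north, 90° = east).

The pressure-gradient force points toward the northeast (bearing 045°).
Geostrophic balance: in the Southern Hemisphere the Coriolis force deflects motion to the left, so the geostrophic wind blows 90° to the left of the pressure-gradient force (low pressure on the right).
Rotating 045° by 90° counterclockwise gives 315° — the wind blows toward the northwest.

315°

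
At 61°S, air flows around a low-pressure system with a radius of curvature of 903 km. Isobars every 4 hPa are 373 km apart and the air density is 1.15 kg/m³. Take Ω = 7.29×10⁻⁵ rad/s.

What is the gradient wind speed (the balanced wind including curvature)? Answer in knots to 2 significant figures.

13 knots

Coriolis parameter at 61°S:
f = 2Ω sin φ = 2 × 7.29×10⁻⁵ × sin 61° = 1.28×10⁻⁴ s⁻¹
Pressure gradient: |∂P/∂n| = 400 Pa / 373000 m = 1.07×10⁻³ Pa/m
Geostrophic speed: V_g = |∂P/∂n|/(fρ) = 1.07×10⁻³/(1.28×10⁻⁴ × 1.15) = 7.31 m/s
Around a low, centrifugal force acts outward with Coriolis, so pressure-gradient force balances both:
(1/ρ)|∂P/∂n| = fV + V²/R  →  V² + fR·V − fR·V_g = 0
With fR = 1.28×10⁻⁴ × 903×10³ m = 115 m/s:
V = [−fR + √((fR)² + 4 fR V_g)]/2 = [−115 + √(115² + 4×115×7.31)]/2 = 6.9 m/s
Subgeostrophic (V < V_g = 7.31 m/s), as expected around a low.
Converting: 6.9 m/s × 1.944 = 13 knots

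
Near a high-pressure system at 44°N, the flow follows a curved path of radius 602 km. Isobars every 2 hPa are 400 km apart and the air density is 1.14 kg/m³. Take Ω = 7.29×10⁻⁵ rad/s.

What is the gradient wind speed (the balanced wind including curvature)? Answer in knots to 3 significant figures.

Coriolis parameter at 44°N:
f = 2Ω sin φ = 2 × 7.29×10⁻⁵ × sin 44° = 1.01×10⁻⁴ s⁻¹
Pressure gradient: |∂P/∂n| = 200 Pa / 400000 m = 5.00×10⁻⁴ Pa/m
Geostrophic speed: V_g = |∂P/∂n|/(fρ) = 5.00×10⁻⁴/(1.01×10⁻⁴ × 1.14) = 4.33 m/s
Around a high, pressure-gradient force acts outward with centrifugal, so Coriolis balances both:
fV = (1/ρ)|∂P/∂n| + V²/R  →  V² − fR·V + fR·V_g = 0
With fR = 1.01×10⁻⁴ × 602×10³ m = 61.0 m/s:
V = [fR − √((fR)² − 4 fR V_g)]/2 = [61.0 − √(61.0² − 4×61.0×4.33)]/2 = 4.69 m/s
Supergeostrophic (V > V_g = 4.33 m/s), as expected around a high.
Converting: 4.69 m/s × 1.944 = 9.12 knots

9.12 knots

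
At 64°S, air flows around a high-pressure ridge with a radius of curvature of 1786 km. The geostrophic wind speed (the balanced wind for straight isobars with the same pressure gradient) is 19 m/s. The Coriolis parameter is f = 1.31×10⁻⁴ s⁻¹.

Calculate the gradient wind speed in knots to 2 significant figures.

41 knots

Around a high, pressure-gradient force acts outward with centrifugal, so Coriolis balances both:
fV = (1/ρ)|∂P/∂n| + V²/R  →  V² − fR·V + fR·V_g = 0
With fR = 1.31×10⁻⁴ × 1786×10³ m = 234 m/s:
V = [fR − √((fR)² − 4 fR V_g)]/2 = [234 − √(234² − 4×234×19)]/2 = 20.9 m/s
Supergeostrophic (V > V_g = 19 m/s), as expected around a high.
Converting: 20.9 m/s × 1.944 = 41 knots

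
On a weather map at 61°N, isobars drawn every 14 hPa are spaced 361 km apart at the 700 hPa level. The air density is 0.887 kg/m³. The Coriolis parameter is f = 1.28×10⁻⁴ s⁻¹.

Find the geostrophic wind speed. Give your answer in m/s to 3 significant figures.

34.2 m/s

Pressure gradient: |∂P/∂n| = 1400 Pa / 361000 m = 3.88×10⁻³ Pa/m
Geostrophic balance (pressure-gradient force = Coriolis force):
V_g = (1/(fρ)) |∂P/∂n| = 3.88×10⁻³ / (1.28×10⁻⁴ × 0.887) = 34.2 m/s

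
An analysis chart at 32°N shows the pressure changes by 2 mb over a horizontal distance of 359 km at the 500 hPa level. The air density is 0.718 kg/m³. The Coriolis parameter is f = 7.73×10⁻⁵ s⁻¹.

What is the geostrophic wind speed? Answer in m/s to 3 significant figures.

10.0 m/s

Pressure gradient: |∂P/∂n| = 200 Pa / 359000 m = 5.57×10⁻⁴ Pa/m
Geostrophic balance (pressure-gradient force = Coriolis force):
V_g = (1/(fρ)) |∂P/∂n| = 5.57×10⁻⁴ / (7.73×10⁻⁵ × 0.718) = 10.0 m/s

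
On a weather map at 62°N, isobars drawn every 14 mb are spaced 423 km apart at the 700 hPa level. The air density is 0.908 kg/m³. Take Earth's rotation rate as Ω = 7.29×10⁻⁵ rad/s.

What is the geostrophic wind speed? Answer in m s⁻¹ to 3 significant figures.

Coriolis parameter at 62°N:
f = 2Ω sin φ = 2 × 7.29×10⁻⁵ × sin 62° = 1.29×10⁻⁴ s⁻¹
Pressure gradient: |∂P/∂n| = 1400 Pa / 423000 m = 3.31×10⁻³ Pa/m
Geostrophic balance (pressure-gradient force = Coriolis force):
V_g = (1/(fρ)) |∂P/∂n| = 3.31×10⁻³ / (1.29×10⁻⁴ × 0.908) = 28.3 m/s

28.3 m s⁻¹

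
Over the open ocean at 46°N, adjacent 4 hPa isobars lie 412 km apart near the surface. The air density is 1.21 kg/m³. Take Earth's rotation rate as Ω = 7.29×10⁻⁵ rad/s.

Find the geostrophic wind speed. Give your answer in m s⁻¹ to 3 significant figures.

Coriolis parameter at 46°N:
f = 2Ω sin φ = 2 × 7.29×10⁻⁵ × sin 46° = 1.05×10⁻⁴ s⁻¹
Pressure gradient: |∂P/∂n| = 400 Pa / 412000 m = 9.71×10⁻⁴ Pa/m
Geostrophic balance (pressure-gradient force = Coriolis force):
V_g = (1/(fρ)) |∂P/∂n| = 9.71×10⁻⁴ / (1.05×10⁻⁴ × 1.21) = 7.65 m/s

7.65 m s⁻¹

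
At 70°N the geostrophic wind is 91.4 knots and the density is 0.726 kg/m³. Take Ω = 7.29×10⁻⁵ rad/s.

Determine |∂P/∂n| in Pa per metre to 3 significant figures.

Coriolis parameter at 70°N:
f = 2Ω sin φ = 2 × 7.29×10⁻⁵ × sin 70° = 1.37×10⁻⁴ s⁻¹
Wind speed in SI: 91.4 knots = 47.0 m/s
Geostrophic balance rearranged: |∂P/∂n| = f ρ V_g
|∂P/∂n| = 1.37×10⁻⁴ × 0.726 × 47.0 = 4.68×10⁻³ Pa/m

4.68×10⁻³ Pa/m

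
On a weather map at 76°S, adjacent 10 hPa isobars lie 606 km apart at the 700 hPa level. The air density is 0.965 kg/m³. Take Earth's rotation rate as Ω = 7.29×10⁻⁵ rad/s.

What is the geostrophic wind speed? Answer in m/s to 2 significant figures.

Coriolis parameter at 76°S:
f = 2Ω sin φ = 2 × 7.29×10⁻⁵ × sin 76° = 1.41×10⁻⁴ s⁻¹
Pressure gradient: |∂P/∂n| = 1000 Pa / 606000 m = 1.65×10⁻³ Pa/m
Geostrophic balance (pressure-gradient force = Coriolis force):
V_g = (1/(fρ)) |∂P/∂n| = 1.65×10⁻³ / (1.41×10⁻⁴ × 0.965) = 12.1 m/s

12 m/s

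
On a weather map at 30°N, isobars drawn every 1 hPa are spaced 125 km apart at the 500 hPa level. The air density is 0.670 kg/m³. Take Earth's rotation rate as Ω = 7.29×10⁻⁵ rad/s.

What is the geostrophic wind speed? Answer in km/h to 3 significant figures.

Coriolis parameter at 30°N:
f = 2Ω sin φ = 2 × 7.29×10⁻⁵ × sin 30° = 7.29×10⁻⁵ s⁻¹
Pressure gradient: |∂P/∂n| = 100 Pa / 125000 m = 8.00×10⁻⁴ Pa/m
Geostrophic balance (pressure-gradient force = Coriolis force):
V_g = (1/(fρ)) |∂P/∂n| = 8.00×10⁻⁴ / (7.29×10⁻⁵ × 0.670) = 16.4 m/s
Converting: 16.4 m/s × 3.6 = 59.0 km/h

59.0 km/h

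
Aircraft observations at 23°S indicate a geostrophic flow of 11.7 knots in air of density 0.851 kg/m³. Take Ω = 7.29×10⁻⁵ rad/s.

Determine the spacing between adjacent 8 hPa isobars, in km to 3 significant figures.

Coriolis parameter at 23°S:
f = 2Ω sin φ = 2 × 7.29×10⁻⁵ × sin 23° = 5.70×10⁻⁵ s⁻¹
Wind speed in SI: 11.7 knots = 6.02 m/s
Geostrophic balance rearranged: |∂P/∂n| = f ρ V_g
|∂P/∂n| = 5.70×10⁻⁵ × 0.851 × 6.02 = 2.92×10⁻⁴ Pa/m
Isobar spacing: Δn = ΔP/|∂P/∂n| = 800 Pa / 2.92×10⁻⁴ Pa/m = 2741580 m ≈ 2740 km

2740 km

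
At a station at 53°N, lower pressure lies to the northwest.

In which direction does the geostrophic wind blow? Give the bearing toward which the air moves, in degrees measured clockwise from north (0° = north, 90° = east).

045°

The pressure-gradient force points toward the northwest (bearing 315°).
Geostrophic balance: in the Northern Hemisphere the Coriolis force deflects motion to the right, so the geostrophic wind blows 90° to the right of the pressure-gradient force (low pressure on the left).
Rotating 315° by 90° clockwise gives 045° — the wind blows toward the northeast.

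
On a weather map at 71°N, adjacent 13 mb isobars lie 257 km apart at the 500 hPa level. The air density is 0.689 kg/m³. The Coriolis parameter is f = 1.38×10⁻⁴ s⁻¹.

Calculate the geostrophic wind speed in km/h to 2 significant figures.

Pressure gradient: |∂P/∂n| = 1300 Pa / 257000 m = 5.06×10⁻³ Pa/m
Geostrophic balance (pressure-gradient force = Coriolis force):
V_g = (1/(fρ)) |∂P/∂n| = 5.06×10⁻³ / (1.38×10⁻⁴ × 0.689) = 53.2 m/s
Converting: 53.2 m/s × 3.6 = 190 km/h

190 km/h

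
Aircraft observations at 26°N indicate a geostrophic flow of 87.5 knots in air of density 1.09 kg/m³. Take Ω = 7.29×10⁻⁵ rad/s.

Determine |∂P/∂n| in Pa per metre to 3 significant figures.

Coriolis parameter at 26°N:
f = 2Ω sin φ = 2 × 7.29×10⁻⁵ × sin 26° = 6.39×10⁻⁵ s⁻¹
Wind speed in SI: 87.5 knots = 45.0 m/s
Geostrophic balance rearranged: |∂P/∂n| = f ρ V_g
|∂P/∂n| = 6.39×10⁻⁵ × 1.09 × 45.0 = 3.14×10⁻³ Pa/m

3.14×10⁻³ Pa/m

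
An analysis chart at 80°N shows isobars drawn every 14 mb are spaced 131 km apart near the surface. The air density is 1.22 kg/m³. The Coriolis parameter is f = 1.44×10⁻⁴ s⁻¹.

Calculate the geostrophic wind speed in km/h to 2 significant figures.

Pressure gradient: |∂P/∂n| = 1400 Pa / 131000 m = 1.07×10⁻² Pa/m
Geostrophic balance (pressure-gradient force = Coriolis force):
V_g = (1/(fρ)) |∂P/∂n| = 1.07×10⁻² / (1.44×10⁻⁴ × 1.22) = 60.8 m/s
Converting: 60.8 m/s × 3.6 = 220 km/h

220 km/h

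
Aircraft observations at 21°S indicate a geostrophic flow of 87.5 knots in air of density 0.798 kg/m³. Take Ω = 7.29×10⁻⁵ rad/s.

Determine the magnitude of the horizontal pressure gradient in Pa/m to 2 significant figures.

1.9×10⁻³ Pa/m

Coriolis parameter at 21°S:
f = 2Ω sin φ = 2 × 7.29×10⁻⁵ × sin 21° = 5.23×10⁻⁵ s⁻¹
Wind speed in SI: 87.5 knots = 45.0 m/s
Geostrophic balance rearranged: |∂P/∂n| = f ρ V_g
|∂P/∂n| = 5.23×10⁻⁵ × 0.798 × 45.0 = 1.88×10⁻³ Pa/m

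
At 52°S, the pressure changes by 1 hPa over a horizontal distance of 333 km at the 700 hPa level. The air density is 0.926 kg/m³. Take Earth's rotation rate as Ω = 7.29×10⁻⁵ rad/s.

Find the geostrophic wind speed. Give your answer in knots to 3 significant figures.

5.49 knots

Coriolis parameter at 52°S:
f = 2Ω sin φ = 2 × 7.29×10⁻⁵ × sin 52° = 1.15×10⁻⁴ s⁻¹
Pressure gradient: |∂P/∂n| = 100 Pa / 333000 m = 3.00×10⁻⁴ Pa/m
Geostrophic balance (pressure-gradient force = Coriolis force):
V_g = (1/(fρ)) |∂P/∂n| = 3.00×10⁻⁴ / (1.15×10⁻⁴ × 0.926) = 2.82 m/s
Converting: 2.82 m/s × 1.944 = 5.49 knots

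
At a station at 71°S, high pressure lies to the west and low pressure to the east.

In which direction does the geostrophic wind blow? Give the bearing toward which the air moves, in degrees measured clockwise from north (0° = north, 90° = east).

000°

The pressure-gradient force points toward the east (bearing 090°).
Geostrophic balance: in the Southern Hemisphere the Coriolis force deflects motion to the left, so the geostrophic wind blows 90° to the left of the pressure-gradient force (low pressure on the right).
Rotating 090° by 90° counterclockwise gives 000° — the wind blows toward the north.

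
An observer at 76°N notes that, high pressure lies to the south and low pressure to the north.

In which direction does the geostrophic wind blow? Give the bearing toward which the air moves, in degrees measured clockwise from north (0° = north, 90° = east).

The pressure-gradient force points toward the north (bearing 000°).
Geostrophic balance: in the Northern Hemisphere the Coriolis force deflects motion to the right, so the geostrophic wind blows 90° to the right of the pressure-gradient force (low pressure on the left).
Rotating 000° by 90° clockwise gives 090° — the wind blows toward the east.

090°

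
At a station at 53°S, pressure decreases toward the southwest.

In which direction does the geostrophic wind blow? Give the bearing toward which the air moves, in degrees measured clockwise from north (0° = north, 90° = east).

135°

The pressure-gradient force points toward the southwest (bearing 225°).
Geostrophic balance: in the Southern Hemisphere the Coriolis force deflects motion to the left, so the geostrophic wind blows 90° to the left of the pressure-gradient force (low pressure on the right).
Rotating 225° by 90° counterclockwise gives 135° — the wind blows toward the southeast.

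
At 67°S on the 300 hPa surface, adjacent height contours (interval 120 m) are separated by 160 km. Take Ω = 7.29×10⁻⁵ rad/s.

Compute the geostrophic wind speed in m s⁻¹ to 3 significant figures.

54.8 m s⁻¹

Coriolis parameter at 67°S:
f = 2Ω sin φ = 2 × 7.29×10⁻⁵ × sin 67° = 1.34×10⁻⁴ s⁻¹
Height gradient: |∂Z/∂n| = 120 m / 160000 m = 7.50×10⁻⁴
On a pressure surface, geostrophic balance gives V_g = (g/f)|∂Z/∂n|:
V_g = 9.81 × 7.50×10⁻⁴ / 1.34×10⁻⁴ = 54.8 m/s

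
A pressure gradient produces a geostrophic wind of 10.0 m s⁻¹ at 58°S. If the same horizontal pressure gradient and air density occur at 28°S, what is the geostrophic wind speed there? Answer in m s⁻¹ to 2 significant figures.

18 m s⁻¹

With the same pressure gradient and density, V_g ∝ 1/f ∝ 1/sin φ.
V₂ = V₁ · sin φ₁ / sin φ₂ = 10.0 × sin 58° / sin 28°
V₂ = 10.0 × 0.8480/0.4695 = 18 m s⁻¹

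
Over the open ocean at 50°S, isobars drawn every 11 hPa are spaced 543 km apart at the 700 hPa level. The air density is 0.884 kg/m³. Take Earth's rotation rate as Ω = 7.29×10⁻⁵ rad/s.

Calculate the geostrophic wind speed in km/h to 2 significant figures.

74 km/h

Coriolis parameter at 50°S:
f = 2Ω sin φ = 2 × 7.29×10⁻⁵ × sin 50° = 1.12×10⁻⁴ s⁻¹
Pressure gradient: |∂P/∂n| = 1100 Pa / 543000 m = 2.03×10⁻³ Pa/m
Geostrophic balance (pressure-gradient force = Coriolis force):
V_g = (1/(fρ)) |∂P/∂n| = 2.03×10⁻³ / (1.12×10⁻⁴ × 0.884) = 20.5 m/s
Converting: 20.5 m/s × 3.6 = 74 km/h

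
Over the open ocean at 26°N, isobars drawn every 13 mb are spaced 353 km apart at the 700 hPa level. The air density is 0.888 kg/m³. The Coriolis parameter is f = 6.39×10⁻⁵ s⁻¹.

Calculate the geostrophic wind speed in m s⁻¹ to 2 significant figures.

65 m s⁻¹

Pressure gradient: |∂P/∂n| = 1300 Pa / 353000 m = 3.68×10⁻³ Pa/m
Geostrophic balance (pressure-gradient force = Coriolis force):
V_g = (1/(fρ)) |∂P/∂n| = 3.68×10⁻³ / (6.39×10⁻⁵ × 0.888) = 64.9 m/s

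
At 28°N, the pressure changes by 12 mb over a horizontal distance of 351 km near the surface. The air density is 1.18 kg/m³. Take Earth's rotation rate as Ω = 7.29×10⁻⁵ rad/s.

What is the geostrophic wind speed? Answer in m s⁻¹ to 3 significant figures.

42.3 m s⁻¹

Coriolis parameter at 28°N:
f = 2Ω sin φ = 2 × 7.29×10⁻⁵ × sin 28° = 6.84×10⁻⁵ s⁻¹
Pressure gradient: |∂P/∂n| = 1200 Pa / 351000 m = 3.42×10⁻³ Pa/m
Geostrophic balance (pressure-gradient force = Coriolis force):
V_g = (1/(fρ)) |∂P/∂n| = 3.42×10⁻³ / (6.84×10⁻⁵ × 1.18) = 42.3 m/s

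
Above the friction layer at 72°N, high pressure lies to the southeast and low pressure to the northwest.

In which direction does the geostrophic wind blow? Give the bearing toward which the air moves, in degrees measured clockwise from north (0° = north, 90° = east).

045°

The pressure-gradient force points toward the northwest (bearing 315°).
Geostrophic balance: in the Northern Hemisphere the Coriolis force deflects motion to the right, so the geostrophic wind blows 90° to the right of the pressure-gradient force (low pressure on the left).
Rotating 315° by 90° clockwise gives 045° — the wind blows toward the northeast.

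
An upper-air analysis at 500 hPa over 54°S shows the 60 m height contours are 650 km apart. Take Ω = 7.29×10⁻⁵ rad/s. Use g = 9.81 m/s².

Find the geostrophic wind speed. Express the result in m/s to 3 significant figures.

7.68 m/s

Coriolis parameter at 54°S:
f = 2Ω sin φ = 2 × 7.29×10⁻⁵ × sin 54° = 1.18×10⁻⁴ s⁻¹
Height gradient: |∂Z/∂n| = 60 m / 650000 m = 9.23×10⁻⁵
On a pressure surface, geostrophic balance gives V_g = (g/f)|∂Z/∂n|:
V_g = 9.81 × 9.23×10⁻⁵ / 1.18×10⁻⁴ = 7.68 m/s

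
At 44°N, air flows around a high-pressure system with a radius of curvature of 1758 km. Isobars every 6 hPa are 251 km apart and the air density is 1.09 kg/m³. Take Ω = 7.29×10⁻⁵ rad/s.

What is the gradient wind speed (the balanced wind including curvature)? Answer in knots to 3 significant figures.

49.0 knots

Coriolis parameter at 44°N:
f = 2Ω sin φ = 2 × 7.29×10⁻⁵ × sin 44° = 1.01×10⁻⁴ s⁻¹
Pressure gradient: |∂P/∂n| = 600 Pa / 251000 m = 2.39×10⁻³ Pa/m
Geostrophic speed: V_g = |∂P/∂n|/(fρ) = 2.39×10⁻³/(1.01×10⁻⁴ × 1.09) = 21.7 m/s
Around a high, pressure-gradient force acts outward with centrifugal, so Coriolis balances both:
fV = (1/ρ)|∂P/∂n| + V²/R  →  V² − fR·V + fR·V_g = 0
With fR = 1.01×10⁻⁴ × 1758×10³ m = 178 m/s:
V = [fR − √((fR)² − 4 fR V_g)]/2 = [178 − √(178² − 4×178×21.7)]/2 = 25.2 m/s
Supergeostrophic (V > V_g = 21.7 m/s), as expected around a high.
Converting: 25.2 m/s × 1.944 = 49.0 knots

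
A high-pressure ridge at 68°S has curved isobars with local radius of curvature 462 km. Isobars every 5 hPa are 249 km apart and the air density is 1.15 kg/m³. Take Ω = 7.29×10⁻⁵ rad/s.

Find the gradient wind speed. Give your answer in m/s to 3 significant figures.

Coriolis parameter at 68°S:
f = 2Ω sin φ = 2 × 7.29×10⁻⁵ × sin 68° = 1.35×10⁻⁴ s⁻¹
Pressure gradient: |∂P/∂n| = 500 Pa / 249000 m = 2.01×10⁻³ Pa/m
Geostrophic speed: V_g = |∂P/∂n|/(fρ) = 2.01×10⁻³/(1.35×10⁻⁴ × 1.15) = 12.9 m/s
Around a high, pressure-gradient force acts outward with centrifugal, so Coriolis balances both:
fV = (1/ρ)|∂P/∂n| + V²/R  →  V² − fR·V + fR·V_g = 0
With fR = 1.35×10⁻⁴ × 462×10³ m = 62.5 m/s:
V = [fR − √((fR)² − 4 fR V_g)]/2 = [62.5 − √(62.5² − 4×62.5×12.9)]/2 = 18.2 m/s
Supergeostrophic (V > V_g = 12.9 m/s), as expected around a high.

18.2 m/s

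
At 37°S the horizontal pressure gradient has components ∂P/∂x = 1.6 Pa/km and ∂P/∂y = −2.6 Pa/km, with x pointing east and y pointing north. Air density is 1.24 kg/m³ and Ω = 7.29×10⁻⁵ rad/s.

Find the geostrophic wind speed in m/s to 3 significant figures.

Coriolis parameter at 37°S:
f = 2Ω sin φ = 2 × 7.29×10⁻⁵ × sin 37° = 8.77×10⁻⁵ s⁻¹
In the Southern Hemisphere f is negative: f = −8.77×10⁻⁵ s⁻¹.
Component geostrophic relations (x east, y north):
u_g = −(1/(fρ)) ∂P/∂y,  v_g = (1/(fρ)) ∂P/∂x
u_g = −(−2.6×10⁻³)/(−8.77×10⁻⁵ × 1.24) = −23.9 m/s;  v_g = (1.6×10⁻³)/(−8.77×10⁻⁵ × 1.24) = −14.7 m/s
|V_g| = √(u_g² + v_g²) = 28.1 m/s

28.1 m/s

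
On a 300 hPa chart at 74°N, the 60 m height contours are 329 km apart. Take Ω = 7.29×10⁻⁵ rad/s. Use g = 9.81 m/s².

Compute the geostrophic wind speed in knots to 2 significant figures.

Coriolis parameter at 74°N:
f = 2Ω sin φ = 2 × 7.29×10⁻⁵ × sin 74° = 1.40×10⁻⁴ s⁻¹
Height gradient: |∂Z/∂n| = 60 m / 329000 m = 1.82×10⁻⁴
On a pressure surface, geostrophic balance gives V_g = (g/f)|∂Z/∂n|:
V_g = 9.81 × 1.82×10⁻⁴ / 1.40×10⁻⁴ = 12.8 m/s
Converting: 12.8 m/s × 1.944 = 25 knots

25 knots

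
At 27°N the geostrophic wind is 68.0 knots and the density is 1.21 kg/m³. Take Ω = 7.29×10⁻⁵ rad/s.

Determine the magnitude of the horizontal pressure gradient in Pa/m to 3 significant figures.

2.80×10⁻³ Pa/m

Coriolis parameter at 27°N:
f = 2Ω sin φ = 2 × 7.29×10⁻⁵ × sin 27° = 6.62×10⁻⁵ s⁻¹
Wind speed in SI: 68.0 knots = 35.0 m/s
Geostrophic balance rearranged: |∂P/∂n| = f ρ V_g
|∂P/∂n| = 6.62×10⁻⁵ × 1.21 × 35.0 = 2.80×10⁻³ Pa/m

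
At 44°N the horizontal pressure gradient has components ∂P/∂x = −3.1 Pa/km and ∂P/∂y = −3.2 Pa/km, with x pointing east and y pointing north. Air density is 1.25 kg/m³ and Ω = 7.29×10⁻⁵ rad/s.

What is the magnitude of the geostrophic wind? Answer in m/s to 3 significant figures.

Coriolis parameter at 44°N:
f = 2Ω sin φ = 2 × 7.29×10⁻⁵ × sin 44° = 1.01×10⁻⁴ s⁻¹
Component geostrophic relations (x east, y north):
u_g = −(1/(fρ)) ∂P/∂y,  v_g = (1/(fρ)) ∂P/∂x
u_g = −(−3.2×10⁻³)/(1.01×10⁻⁴ × 1.25) = 25.3 m/s;  v_g = (−3.1×10⁻³)/(1.01×10⁻⁴ × 1.25) = −24.5 m/s
|V_g| = √(u_g² + v_g²) = 35.2 m/s

35.2 m/s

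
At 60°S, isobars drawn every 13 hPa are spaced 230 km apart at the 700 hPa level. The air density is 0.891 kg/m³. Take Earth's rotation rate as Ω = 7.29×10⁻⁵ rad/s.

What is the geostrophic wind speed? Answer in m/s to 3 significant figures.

Coriolis parameter at 60°S:
f = 2Ω sin φ = 2 × 7.29×10⁻⁵ × sin 60° = 1.26×10⁻⁴ s⁻¹
Pressure gradient: |∂P/∂n| = 1300 Pa / 230000 m = 5.65×10⁻³ Pa/m
Geostrophic balance (pressure-gradient force = Coriolis force):
V_g = (1/(fρ)) |∂P/∂n| = 5.65×10⁻³ / (1.26×10⁻⁴ × 0.891) = 50.2 m/s

50.2 m/s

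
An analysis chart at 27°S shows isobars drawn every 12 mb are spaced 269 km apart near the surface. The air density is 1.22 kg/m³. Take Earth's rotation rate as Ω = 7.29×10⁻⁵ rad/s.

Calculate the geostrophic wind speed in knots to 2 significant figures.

Coriolis parameter at 27°S:
f = 2Ω sin φ = 2 × 7.29×10⁻⁵ × sin 27° = 6.62×10⁻⁵ s⁻¹
Pressure gradient: |∂P/∂n| = 1200 Pa / 269000 m = 4.46×10⁻³ Pa/m
Geostrophic balance (pressure-gradient force = Coriolis force):
V_g = (1/(fρ)) |∂P/∂n| = 4.46×10⁻³ / (6.62×10⁻⁵ × 1.22) = 55.2 m/s
Converting: 55.2 m/s × 1.944 = 110 knots

110 knots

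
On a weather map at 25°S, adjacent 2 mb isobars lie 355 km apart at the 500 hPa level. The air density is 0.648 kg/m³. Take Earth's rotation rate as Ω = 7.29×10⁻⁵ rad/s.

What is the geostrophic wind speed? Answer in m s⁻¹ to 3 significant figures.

Coriolis parameter at 25°S:
f = 2Ω sin φ = 2 × 7.29×10⁻⁵ × sin 25° = 6.16×10⁻⁵ s⁻¹
Pressure gradient: |∂P/∂n| = 200 Pa / 355000 m = 5.63×10⁻⁴ Pa/m
Geostrophic balance (pressure-gradient force = Coriolis force):
V_g = (1/(fρ)) |∂P/∂n| = 5.63×10⁻⁴ / (6.16×10⁻⁵ × 0.648) = 14.1 m/s

14.1 m s⁻¹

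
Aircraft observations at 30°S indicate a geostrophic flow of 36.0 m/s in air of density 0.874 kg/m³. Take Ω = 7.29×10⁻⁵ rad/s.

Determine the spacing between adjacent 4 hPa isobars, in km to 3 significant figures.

174 km

Coriolis parameter at 30°S:
f = 2Ω sin φ = 2 × 7.29×10⁻⁵ × sin 30° = 7.29×10⁻⁵ s⁻¹
Geostrophic balance rearranged: |∂P/∂n| = f ρ V_g
|∂P/∂n| = 7.29×10⁻⁵ × 0.874 × 36.0 = 2.29×10⁻³ Pa/m
Isobar spacing: Δn = ΔP/|∂P/∂n| = 400 Pa / 2.29×10⁻³ Pa/m = 174389 m ≈ 174 km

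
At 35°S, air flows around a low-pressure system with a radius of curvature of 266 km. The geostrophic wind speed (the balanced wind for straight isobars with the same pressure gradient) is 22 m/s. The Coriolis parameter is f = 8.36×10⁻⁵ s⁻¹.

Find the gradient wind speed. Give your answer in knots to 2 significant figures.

Around a low, centrifugal force acts outward with Coriolis, so pressure-gradient force balances both:
(1/ρ)|∂P/∂n| = fV + V²/R  →  V² + fR·V − fR·V_g = 0
With fR = 8.36×10⁻⁵ × 266×10³ m = 22.2 m/s:
V = [−fR + √((fR)² + 4 fR V_g)]/2 = [−22.2 + √(22.2² + 4×22.2×22)]/2 = 13.6 m/s
Subgeostrophic (V < V_g = 22 m/s), as expected around a low.
Converting: 13.6 m/s × 1.944 = 27 knots

27 knots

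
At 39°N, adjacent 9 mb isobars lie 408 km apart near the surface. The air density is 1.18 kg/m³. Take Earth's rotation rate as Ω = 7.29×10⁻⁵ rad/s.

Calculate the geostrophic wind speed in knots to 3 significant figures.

39.6 knots

Coriolis parameter at 39°N:
f = 2Ω sin φ = 2 × 7.29×10⁻⁵ × sin 39° = 9.18×10⁻⁵ s⁻¹
Pressure gradient: |∂P/∂n| = 900 Pa / 408000 m = 2.21×10⁻³ Pa/m
Geostrophic balance (pressure-gradient force = Coriolis force):
V_g = (1/(fρ)) |∂P/∂n| = 2.21×10⁻³ / (9.18×10⁻⁵ × 1.18) = 20.4 m/s
Converting: 20.4 m/s × 1.944 = 39.6 knots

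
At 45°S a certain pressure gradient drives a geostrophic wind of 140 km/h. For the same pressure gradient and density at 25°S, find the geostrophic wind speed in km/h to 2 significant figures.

With the same pressure gradient and density, V_g ∝ 1/f ∝ 1/sin φ.
V₂ = V₁ · sin φ₁ / sin φ₂ = 140 × sin 45° / sin 25°
V₂ = 140 × 0.7071/0.4226 = 230 km/h

230 km/h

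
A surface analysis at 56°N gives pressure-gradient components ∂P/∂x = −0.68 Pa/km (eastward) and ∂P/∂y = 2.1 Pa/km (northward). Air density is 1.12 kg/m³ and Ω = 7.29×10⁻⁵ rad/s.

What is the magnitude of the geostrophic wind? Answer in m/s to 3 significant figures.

16.3 m/s

Coriolis parameter at 56°N:
f = 2Ω sin φ = 2 × 7.29×10⁻⁵ × sin 56° = 1.21×10⁻⁴ s⁻¹
Component geostrophic relations (x east, y north):
u_g = −(1/(fρ)) ∂P/∂y,  v_g = (1/(fρ)) ∂P/∂x
u_g = −(2.1×10⁻³)/(1.21×10⁻⁴ × 1.12) = −15.5 m/s;  v_g = (−0.68×10⁻³)/(1.21×10⁻⁴ × 1.12) = −5.02 m/s
|V_g| = √(u_g² + v_g²) = 16.3 m/s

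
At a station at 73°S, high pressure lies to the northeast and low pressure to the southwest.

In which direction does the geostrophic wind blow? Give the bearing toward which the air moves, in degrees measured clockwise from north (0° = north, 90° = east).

The pressure-gradient force points toward the southwest (bearing 225°).
Geostrophic balance: in the Southern Hemisphere the Coriolis force deflects motion to the left, so the geostrophic wind blows 90° to the left of the pressure-gradient force (low pressure on the right).
Rotating 225° by 90° counterclockwise gives 135° — the wind blows toward the southeast.

135°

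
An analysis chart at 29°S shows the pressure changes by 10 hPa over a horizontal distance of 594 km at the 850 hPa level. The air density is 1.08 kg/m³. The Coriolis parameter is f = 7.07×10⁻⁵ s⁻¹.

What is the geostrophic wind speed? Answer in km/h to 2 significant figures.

Pressure gradient: |∂P/∂n| = 1000 Pa / 594000 m = 1.68×10⁻³ Pa/m
Geostrophic balance (pressure-gradient force = Coriolis force):
V_g = (1/(fρ)) |∂P/∂n| = 1.68×10⁻³ / (7.07×10⁻⁵ × 1.08) = 22.0 m/s
Converting: 22.0 m/s × 3.6 = 79 km/h

79 km/h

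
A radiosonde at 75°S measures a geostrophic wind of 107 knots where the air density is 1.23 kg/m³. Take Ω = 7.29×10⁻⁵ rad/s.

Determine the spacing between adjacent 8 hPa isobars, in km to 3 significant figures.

Coriolis parameter at 75°S:
f = 2Ω sin φ = 2 × 7.29×10⁻⁵ × sin 75° = 1.41×10⁻⁴ s⁻¹
Wind speed in SI: 107 knots = 55.0 m/s
Geostrophic balance rearranged: |∂P/∂n| = f ρ V_g
|∂P/∂n| = 1.41×10⁻⁴ × 1.23 × 55.0 = 9.54×10⁻³ Pa/m
Isobar spacing: Δn = ΔP/|∂P/∂n| = 800 Pa / 9.54×10⁻³ Pa/m = 83900 m ≈ 83.9 km

83.9 km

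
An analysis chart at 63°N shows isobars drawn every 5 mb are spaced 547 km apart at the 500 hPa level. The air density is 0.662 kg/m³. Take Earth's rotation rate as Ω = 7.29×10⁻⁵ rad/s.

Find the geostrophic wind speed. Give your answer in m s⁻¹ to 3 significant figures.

Coriolis parameter at 63°N:
f = 2Ω sin φ = 2 × 7.29×10⁻⁵ × sin 63° = 1.30×10⁻⁴ s⁻¹
Pressure gradient: |∂P/∂n| = 500 Pa / 547000 m = 9.14×10⁻⁴ Pa/m
Geostrophic balance (pressure-gradient force = Coriolis force):
V_g = (1/(fρ)) |∂P/∂n| = 9.14×10⁻⁴ / (1.30×10⁻⁴ × 0.662) = 10.6 m/s

10.6 m s⁻¹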